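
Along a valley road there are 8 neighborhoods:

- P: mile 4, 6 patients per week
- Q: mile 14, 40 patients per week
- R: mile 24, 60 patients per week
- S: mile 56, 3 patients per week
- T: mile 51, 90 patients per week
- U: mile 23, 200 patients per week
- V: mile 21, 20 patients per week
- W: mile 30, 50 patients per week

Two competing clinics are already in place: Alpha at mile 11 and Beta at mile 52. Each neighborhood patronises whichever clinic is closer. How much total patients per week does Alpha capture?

The indifferent point is the midpoint (11+52)/2 = 31.5; neighborhoods left of it (closer to Alpha at 11) go to Alpha, those right go to Beta.
  P at 4 (w=6) → Alpha
  Q at 14 (w=40) → Alpha
  V at 21 (w=20) → Alpha
  U at 23 (w=200) → Alpha
  R at 24 (w=60) → Alpha
  W at 30 (w=50) → Alpha
  T at 51 (w=90) → Beta
  S at 56 (w=3) → Beta
Alpha captures 376; Beta captures 93.

376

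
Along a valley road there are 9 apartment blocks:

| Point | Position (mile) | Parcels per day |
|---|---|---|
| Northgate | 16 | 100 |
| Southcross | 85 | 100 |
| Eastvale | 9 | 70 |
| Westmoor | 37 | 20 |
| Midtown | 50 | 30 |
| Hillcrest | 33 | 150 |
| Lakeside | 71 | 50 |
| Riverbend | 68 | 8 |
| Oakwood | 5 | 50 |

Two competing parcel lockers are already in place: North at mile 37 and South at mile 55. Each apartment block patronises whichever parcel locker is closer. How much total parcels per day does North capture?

The indifferent point is the midpoint (37+55)/2 = 46; apartment blocks left of it (closer to North at 37) go to North, those right go to South.
  Oakwood at 5 (w=50) → North
  Eastvale at 9 (w=70) → North
  Northgate at 16 (w=100) → North
  Hillcrest at 33 (w=150) → North
  Westmoor at 37 (w=20) → North
  Midtown at 50 (w=30) → South
  Riverbend at 68 (w=8) → South
  Lakeside at 71 (w=50) → South
  Southcross at 85 (w=100) → South
North captures 390; South captures 188.

390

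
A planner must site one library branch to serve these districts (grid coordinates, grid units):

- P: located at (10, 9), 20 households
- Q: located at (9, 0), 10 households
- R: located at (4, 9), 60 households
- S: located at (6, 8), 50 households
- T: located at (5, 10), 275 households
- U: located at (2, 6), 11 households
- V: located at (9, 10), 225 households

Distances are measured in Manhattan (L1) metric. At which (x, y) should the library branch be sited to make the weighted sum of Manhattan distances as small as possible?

(5, 10)

Manhattan distance separates: Σwᵢ(|x−xᵢ|+|y−yᵢ|) = Σwᵢ|x−xᵢ| + Σwᵢ|y−yᵢ|, so x and y are optimised independently as 1-D weighted medians.
Total weight W = 651; half = 325.5.
x-coordinate, sorted with cumulative weight:
  x=2 (U, w=11) cum 11
  x=4 (R, w=60) cum 71
  x=5 (T, w=275) cum 346  ← median
  x=6 (S, w=50) cum 396
  x=9 (Q, w=10) cum 406
  x=9 (V, w=225) cum 631
  x=10 (P, w=20) cum 651
⇒ x* = 5
y-coordinate, sorted with cumulative weight:
  y=0 (Q, w=10) cum 10
  y=6 (U, w=11) cum 21
  y=8 (S, w=50) cum 71
  y=9 (P, w=20) cum 91
  y=9 (R, w=60) cum 151
  y=10 (T, w=275) cum 426  ← median
  y=10 (V, w=225) cum 651
⇒ y* = 10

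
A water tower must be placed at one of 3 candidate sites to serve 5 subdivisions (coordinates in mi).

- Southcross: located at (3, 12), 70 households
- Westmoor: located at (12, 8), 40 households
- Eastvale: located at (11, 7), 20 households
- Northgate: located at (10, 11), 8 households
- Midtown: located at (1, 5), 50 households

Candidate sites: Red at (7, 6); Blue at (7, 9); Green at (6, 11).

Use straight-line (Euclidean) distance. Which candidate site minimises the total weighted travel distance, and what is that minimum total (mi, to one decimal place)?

Total weighted distance at each candidate:
  Red (7, 6): total = 1153.4
  Blue (7, 9): total = 1032.8
  Green (6, 11): total = 1040.3
Minimum is at Blue with total 1032.8 mi.

Blue, total 1032.8 mi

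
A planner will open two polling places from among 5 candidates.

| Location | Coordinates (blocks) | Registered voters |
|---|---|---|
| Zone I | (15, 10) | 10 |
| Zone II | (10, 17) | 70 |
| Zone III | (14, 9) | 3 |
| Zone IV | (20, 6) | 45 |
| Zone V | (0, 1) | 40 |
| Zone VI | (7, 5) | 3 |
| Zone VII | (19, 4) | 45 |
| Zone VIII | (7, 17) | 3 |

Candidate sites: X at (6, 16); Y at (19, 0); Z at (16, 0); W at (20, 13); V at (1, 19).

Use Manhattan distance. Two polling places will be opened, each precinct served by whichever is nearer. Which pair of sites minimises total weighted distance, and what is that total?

Evaluate every pair (each demand assigned to the nearer of the two):
  {X, Y}: total = 1869
  {X, Z}: total = 1980
  {X, W}: total = 2107
  {Y, V}: total = 2282
  {Z, V}: total = 2424
  {Y, W}: total = 2487
  {W, V}: total = 2489
  {Z, W}: total = 2493
  {Y, Z}: total = 3048
  {X, V}: total = 3552
Best pair: {X, Y} with total 1869.

{X, Y}, total 1869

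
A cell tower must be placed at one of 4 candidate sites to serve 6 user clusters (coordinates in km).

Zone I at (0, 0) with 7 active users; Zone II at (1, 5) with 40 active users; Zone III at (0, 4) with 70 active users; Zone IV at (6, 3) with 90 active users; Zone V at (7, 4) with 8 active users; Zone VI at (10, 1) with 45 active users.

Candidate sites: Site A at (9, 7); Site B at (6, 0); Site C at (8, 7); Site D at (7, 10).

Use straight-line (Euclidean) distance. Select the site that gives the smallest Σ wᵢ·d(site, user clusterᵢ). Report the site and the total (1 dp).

Total weighted distance at each candidate:
  Site A (9, 7): total = 1826.3
  Site B (6, 0): total = 1318.1
  Site C (8, 7): total = 1676.1
  Site D (7, 10): total = 2154.5
Minimum is at Site B with total 1318.1 km.

Site B, total 1318.1 km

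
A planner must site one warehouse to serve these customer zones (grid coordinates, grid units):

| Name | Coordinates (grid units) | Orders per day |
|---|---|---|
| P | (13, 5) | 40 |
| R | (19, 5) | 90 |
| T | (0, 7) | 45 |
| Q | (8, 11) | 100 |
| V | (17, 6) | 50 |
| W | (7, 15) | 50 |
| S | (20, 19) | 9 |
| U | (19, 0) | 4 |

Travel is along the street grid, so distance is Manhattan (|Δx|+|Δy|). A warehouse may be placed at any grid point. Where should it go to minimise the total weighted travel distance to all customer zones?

(8, 7)

Manhattan distance separates: Σwᵢ(|x−xᵢ|+|y−yᵢ|) = Σwᵢ|x−xᵢ| + Σwᵢ|y−yᵢ|, so x and y are optimised independently as 1-D weighted medians.
Total weight W = 388; half = 194.
x-coordinate, sorted with cumulative weight:
  x=0 (T, w=45) cum 45
  x=7 (W, w=50) cum 95
  x=8 (Q, w=100) cum 195  ← median
  x=13 (P, w=40) cum 235
  x=17 (V, w=50) cum 285
  x=19 (R, w=90) cum 375
  x=19 (U, w=4) cum 379
  x=20 (S, w=9) cum 388
⇒ x* = 8
y-coordinate, sorted with cumulative weight:
  y=0 (U, w=4) cum 4
  y=5 (P, w=40) cum 44
  y=5 (R, w=90) cum 134
  y=6 (V, w=50) cum 184
  y=7 (T, w=45) cum 229  ← median
  y=11 (Q, w=100) cum 329
  y=15 (W, w=50) cum 379
  y=19 (S, w=9) cum 388
⇒ y* = 7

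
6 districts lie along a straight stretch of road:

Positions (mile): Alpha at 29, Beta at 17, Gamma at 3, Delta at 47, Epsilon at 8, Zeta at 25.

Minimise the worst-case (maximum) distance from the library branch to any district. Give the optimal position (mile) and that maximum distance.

The 1-center on a line is the midpoint of the two extreme points: leftmost at 3, rightmost at 47.
Optimal location = (3 + 47)/2 = 25; maximum distance = (47 − 3)/2 = 22.

location 25, max distance 22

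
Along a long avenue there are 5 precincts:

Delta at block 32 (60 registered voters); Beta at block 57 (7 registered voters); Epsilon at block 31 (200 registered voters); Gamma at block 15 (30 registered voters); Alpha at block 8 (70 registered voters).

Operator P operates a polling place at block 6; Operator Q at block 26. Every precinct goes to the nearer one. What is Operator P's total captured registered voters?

The indifferent point is the midpoint (6+26)/2 = 16; precincts left of it (closer to Operator P at 6) go to Operator P, those right go to Operator Q.
  Alpha at 8 (w=70) → Operator P
  Gamma at 15 (w=30) → Operator P
  Epsilon at 31 (w=200) → Operator Q
  Delta at 32 (w=60) → Operator Q
  Beta at 57 (w=7) → Operator Q
Operator P captures 100; Operator Q captures 267.

100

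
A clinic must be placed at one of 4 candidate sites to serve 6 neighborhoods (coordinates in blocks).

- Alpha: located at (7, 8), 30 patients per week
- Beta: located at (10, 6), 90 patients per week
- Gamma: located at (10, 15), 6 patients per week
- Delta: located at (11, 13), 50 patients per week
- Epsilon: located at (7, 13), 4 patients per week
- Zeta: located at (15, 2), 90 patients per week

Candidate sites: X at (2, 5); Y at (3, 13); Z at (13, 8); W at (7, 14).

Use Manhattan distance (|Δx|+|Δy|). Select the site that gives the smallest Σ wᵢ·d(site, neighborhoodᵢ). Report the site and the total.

Z, total 1804 blocks

Total weighted distance at each candidate:
  X (2, 5): total = 3500
  Y (3, 13): total = 4070
  Z (13, 8): total = 1804
  W (7, 14): total = 3248
Minimum is at Z with total 1804 blocks.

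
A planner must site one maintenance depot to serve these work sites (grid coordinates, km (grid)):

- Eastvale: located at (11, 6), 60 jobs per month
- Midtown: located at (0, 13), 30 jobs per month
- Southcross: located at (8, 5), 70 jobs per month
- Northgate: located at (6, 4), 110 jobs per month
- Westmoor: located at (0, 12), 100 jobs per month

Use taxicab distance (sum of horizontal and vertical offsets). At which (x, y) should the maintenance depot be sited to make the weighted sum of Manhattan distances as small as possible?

Manhattan distance separates: Σwᵢ(|x−xᵢ|+|y−yᵢ|) = Σwᵢ|x−xᵢ| + Σwᵢ|y−yᵢ|, so x and y are optimised independently as 1-D weighted medians.
Total weight W = 370; half = 185.
x-coordinate, sorted with cumulative weight:
  x=0 (Midtown, w=30) cum 30
  x=0 (Westmoor, w=100) cum 130
  x=6 (Northgate, w=110) cum 240  ← median
  x=8 (Southcross, w=70) cum 310
  x=11 (Eastvale, w=60) cum 370
⇒ x* = 6
y-coordinate, sorted with cumulative weight:
  y=4 (Northgate, w=110) cum 110
  y=5 (Southcross, w=70) cum 180
  y=6 (Eastvale, w=60) cum 240  ← median
  y=12 (Westmoor, w=100) cum 340
  y=13 (Midtown, w=30) cum 370
⇒ y* = 6

(6, 6)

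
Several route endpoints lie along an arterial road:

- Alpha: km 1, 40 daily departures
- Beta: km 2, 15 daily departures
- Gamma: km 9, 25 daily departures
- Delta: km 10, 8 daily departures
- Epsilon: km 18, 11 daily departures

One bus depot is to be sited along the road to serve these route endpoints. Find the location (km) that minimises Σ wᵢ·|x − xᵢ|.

For a sum of weighted absolute distances on a line, the optimum is the weighted median (not the mean). Total weight W = 99; half-weight = 49.5.
Sort by position and accumulate weight:
  km 1 (Alpha, w=40) → cum 40
  km 2 (Beta, w=15) → cum 55  ≥ 49.5 → median here
  km 9 (Gamma, w=25) → cum 80
  km 10 (Delta, w=8) → cum 88
  km 18 (Epsilon, w=11) → cum 99
Optimal location: km 2.

x = 2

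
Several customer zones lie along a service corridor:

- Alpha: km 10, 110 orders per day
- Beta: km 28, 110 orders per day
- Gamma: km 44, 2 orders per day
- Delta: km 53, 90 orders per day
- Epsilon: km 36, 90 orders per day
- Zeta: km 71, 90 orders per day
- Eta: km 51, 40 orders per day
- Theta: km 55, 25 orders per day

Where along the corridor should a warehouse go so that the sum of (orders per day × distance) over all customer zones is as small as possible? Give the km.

x = 36

For a sum of weighted absolute distances on a line, the optimum is the weighted median (not the mean). Total weight W = 557; half-weight = 278.5.
Sort by position and accumulate weight:
  km 10 (Alpha, w=110) → cum 110
  km 28 (Beta, w=110) → cum 220
  km 36 (Epsilon, w=90) → cum 310  ≥ 278.5 → median here
  km 44 (Gamma, w=2) → cum 312
  km 51 (Eta, w=40) → cum 352
  km 53 (Delta, w=90) → cum 442
  km 55 (Theta, w=25) → cum 467
  km 71 (Zeta, w=90) → cum 557
Optimal location: km 36.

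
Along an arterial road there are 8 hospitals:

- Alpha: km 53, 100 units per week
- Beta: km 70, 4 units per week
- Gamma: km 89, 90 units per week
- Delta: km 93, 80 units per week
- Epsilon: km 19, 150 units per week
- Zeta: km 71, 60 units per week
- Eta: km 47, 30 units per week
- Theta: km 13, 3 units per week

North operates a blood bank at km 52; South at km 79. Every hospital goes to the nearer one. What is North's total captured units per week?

The indifferent point is the midpoint (52+79)/2 = 65.5; hospitals left of it (closer to North at 52) go to North, those right go to South.
  Theta at 13 (w=3) → North
  Epsilon at 19 (w=150) → North
  Eta at 47 (w=30) → North
  Alpha at 53 (w=100) → North
  Beta at 70 (w=4) → South
  Zeta at 71 (w=60) → South
  Gamma at 89 (w=90) → South
  Delta at 93 (w=80) → South
North captures 283; South captures 234.

283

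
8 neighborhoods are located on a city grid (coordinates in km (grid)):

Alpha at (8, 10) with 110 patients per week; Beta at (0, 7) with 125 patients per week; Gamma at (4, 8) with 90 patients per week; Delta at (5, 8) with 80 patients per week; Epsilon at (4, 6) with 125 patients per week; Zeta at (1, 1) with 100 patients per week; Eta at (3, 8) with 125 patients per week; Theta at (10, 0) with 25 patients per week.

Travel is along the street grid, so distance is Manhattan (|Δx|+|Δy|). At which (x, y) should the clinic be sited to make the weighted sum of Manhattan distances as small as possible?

(4, 8)

Manhattan distance separates: Σwᵢ(|x−xᵢ|+|y−yᵢ|) = Σwᵢ|x−xᵢ| + Σwᵢ|y−yᵢ|, so x and y are optimised independently as 1-D weighted medians.
Total weight W = 780; half = 390.
x-coordinate, sorted with cumulative weight:
  x=0 (Beta, w=125) cum 125
  x=1 (Zeta, w=100) cum 225
  x=3 (Eta, w=125) cum 350
  x=4 (Gamma, w=90) cum 440  ← median
  x=4 (Epsilon, w=125) cum 565
  x=5 (Delta, w=80) cum 645
  x=8 (Alpha, w=110) cum 755
  x=10 (Theta, w=25) cum 780
⇒ x* = 4
y-coordinate, sorted with cumulative weight:
  y=0 (Theta, w=25) cum 25
  y=1 (Zeta, w=100) cum 125
  y=6 (Epsilon, w=125) cum 250
  y=7 (Beta, w=125) cum 375
  y=8 (Gamma, w=90) cum 465  ← median
  y=8 (Delta, w=80) cum 545
  y=8 (Eta, w=125) cum 670
  y=10 (Alpha, w=110) cum 780
⇒ y* = 8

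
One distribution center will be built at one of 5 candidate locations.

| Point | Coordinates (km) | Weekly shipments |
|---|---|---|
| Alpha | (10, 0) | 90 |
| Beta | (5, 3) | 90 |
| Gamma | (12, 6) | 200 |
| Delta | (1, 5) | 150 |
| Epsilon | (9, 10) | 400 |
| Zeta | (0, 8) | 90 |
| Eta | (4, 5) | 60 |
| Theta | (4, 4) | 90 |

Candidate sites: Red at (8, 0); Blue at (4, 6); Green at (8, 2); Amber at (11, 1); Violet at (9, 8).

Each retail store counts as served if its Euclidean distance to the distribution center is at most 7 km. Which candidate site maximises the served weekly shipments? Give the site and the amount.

Coverage radius r = 7 km; a point is covered iff (Δx)²+(Δy)² ≤ 7² = 49.
  Red (8, 0): covers {Alpha, Beta, Eta, Theta} → 330
  Blue (4, 6): covers {Beta, Delta, Epsilon, Zeta, Eta, Theta} → 880
  Green (8, 2): covers {Alpha, Beta, Gamma, Eta, Theta} → 530
  Amber (11, 1): covers {Alpha, Beta, Gamma} → 380
  Violet (9, 8): covers {Beta, Gamma, Epsilon, Eta, Theta} → 840
Maximum coverage at Blue: 880 weekly shipments.

Blue, covering 880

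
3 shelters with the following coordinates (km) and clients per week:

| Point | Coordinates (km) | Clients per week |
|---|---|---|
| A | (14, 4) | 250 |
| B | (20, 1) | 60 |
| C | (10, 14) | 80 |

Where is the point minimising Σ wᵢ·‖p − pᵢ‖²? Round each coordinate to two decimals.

(14.10, 5.59)

The minimiser of Σwᵢ‖p−pᵢ‖² is the weighted centroid p* = (Σwᵢpᵢ)/(Σwᵢ).
Σwᵢ = 390.
Σwᵢxᵢ = 250·14 + 60·20 + 80·10 = 5500.
Σwᵢyᵢ = 250·4 + 60·1 + 80·14 = 2180.
x* = 5500/390 = 14.10, y* = 2180/390 = 5.59.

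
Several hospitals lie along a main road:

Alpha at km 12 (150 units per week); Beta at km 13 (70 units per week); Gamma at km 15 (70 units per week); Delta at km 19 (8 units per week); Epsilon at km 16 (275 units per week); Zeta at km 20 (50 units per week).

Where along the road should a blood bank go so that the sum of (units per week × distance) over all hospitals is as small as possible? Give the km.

x = 16

For a sum of weighted absolute distances on a line, the optimum is the weighted median (not the mean). Total weight W = 623; half-weight = 311.5.
Sort by position and accumulate weight:
  km 12 (Alpha, w=150) → cum 150
  km 13 (Beta, w=70) → cum 220
  km 15 (Gamma, w=70) → cum 290
  km 16 (Epsilon, w=275) → cum 565  ≥ 311.5 → median here
  km 19 (Delta, w=8) → cum 573
  km 20 (Zeta, w=50) → cum 623
Optimal location: km 16.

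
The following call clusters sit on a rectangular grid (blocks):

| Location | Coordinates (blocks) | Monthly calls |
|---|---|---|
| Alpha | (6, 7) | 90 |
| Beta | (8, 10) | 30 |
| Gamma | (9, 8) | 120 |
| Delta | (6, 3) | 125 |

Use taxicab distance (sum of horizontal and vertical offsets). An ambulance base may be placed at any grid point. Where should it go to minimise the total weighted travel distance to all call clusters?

Manhattan distance separates: Σwᵢ(|x−xᵢ|+|y−yᵢ|) = Σwᵢ|x−xᵢ| + Σwᵢ|y−yᵢ|, so x and y are optimised independently as 1-D weighted medians.
Total weight W = 365; half = 182.5.
x-coordinate, sorted with cumulative weight:
  x=6 (Alpha, w=90) cum 90
  x=6 (Delta, w=125) cum 215  ← median
  x=8 (Beta, w=30) cum 245
  x=9 (Gamma, w=120) cum 365
⇒ x* = 6
y-coordinate, sorted with cumulative weight:
  y=3 (Delta, w=125) cum 125
  y=7 (Alpha, w=90) cum 215  ← median
  y=8 (Gamma, w=120) cum 335
  y=10 (Beta, w=30) cum 365
⇒ y* = 7

(6, 7)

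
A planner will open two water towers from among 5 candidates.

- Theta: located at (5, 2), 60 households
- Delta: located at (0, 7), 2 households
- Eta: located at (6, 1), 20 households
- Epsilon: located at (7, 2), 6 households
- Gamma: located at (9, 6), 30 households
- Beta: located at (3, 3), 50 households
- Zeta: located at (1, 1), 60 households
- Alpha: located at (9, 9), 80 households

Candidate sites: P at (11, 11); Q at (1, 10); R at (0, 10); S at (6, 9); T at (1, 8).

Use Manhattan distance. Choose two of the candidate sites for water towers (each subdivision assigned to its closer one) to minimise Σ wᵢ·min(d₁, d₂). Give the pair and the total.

Evaluate every pair (each demand assigned to the nearer of the two):
  {S, T}: total = 1882
  {Q, S}: total = 2106
  {R, S}: total = 2164
  {P, T}: total = 2216
  {P, S}: total = 2354
  {P, Q}: total = 2606
  {Q, T}: total = 2706
  {R, T}: total = 2706
  {P, R}: total = 2794
  {Q, R}: total = 3160
Best pair: {S, T} with total 1882.

{S, T}, total 1882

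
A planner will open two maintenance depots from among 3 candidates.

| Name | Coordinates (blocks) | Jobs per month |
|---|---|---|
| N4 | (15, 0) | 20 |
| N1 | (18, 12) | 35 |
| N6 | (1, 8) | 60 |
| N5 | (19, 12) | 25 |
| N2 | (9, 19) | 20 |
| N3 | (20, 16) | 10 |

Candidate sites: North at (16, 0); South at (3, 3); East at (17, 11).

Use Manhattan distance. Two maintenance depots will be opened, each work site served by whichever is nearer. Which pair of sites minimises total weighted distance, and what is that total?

Evaluate every pair (each demand assigned to the nearer of the two):
  {South, East}: total = 1225
  {North, East}: total = 1705
  {North, South}: total = 1945
Best pair: {South, East} with total 1225.

{South, East}, total 1225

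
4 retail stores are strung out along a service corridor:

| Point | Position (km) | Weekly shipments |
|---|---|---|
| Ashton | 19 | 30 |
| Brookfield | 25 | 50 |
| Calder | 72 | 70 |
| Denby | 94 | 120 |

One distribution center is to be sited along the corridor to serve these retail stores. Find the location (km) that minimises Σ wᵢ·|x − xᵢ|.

x = 72

For a sum of weighted absolute distances on a line, the optimum is the weighted median (not the mean). Total weight W = 270; half-weight = 135.
Sort by position and accumulate weight:
  km 19 (Ashton, w=30) → cum 30
  km 25 (Brookfield, w=50) → cum 80
  km 72 (Calder, w=70) → cum 150  ≥ 135 → median here
  km 94 (Denby, w=120) → cum 270
Optimal location: km 72.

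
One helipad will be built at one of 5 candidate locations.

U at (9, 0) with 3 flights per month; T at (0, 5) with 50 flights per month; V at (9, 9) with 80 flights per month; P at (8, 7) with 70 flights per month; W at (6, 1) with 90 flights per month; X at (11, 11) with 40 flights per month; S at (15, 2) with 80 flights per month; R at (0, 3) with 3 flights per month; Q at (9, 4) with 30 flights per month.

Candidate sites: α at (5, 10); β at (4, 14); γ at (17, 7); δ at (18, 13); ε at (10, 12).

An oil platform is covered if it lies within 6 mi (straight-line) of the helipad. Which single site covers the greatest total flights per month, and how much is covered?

ε, covering 190

Coverage radius r = 6 mi; a point is covered iff (Δx)²+(Δy)² ≤ 6² = 36.
  α (5, 10): covers {V, P} → 150
  β (4, 14): covers {none} → 0
  γ (17, 7): covers {S} → 80
  δ (18, 13): covers {none} → 0
  ε (10, 12): covers {V, P, X} → 190
Maximum coverage at ε: 190 flights per month.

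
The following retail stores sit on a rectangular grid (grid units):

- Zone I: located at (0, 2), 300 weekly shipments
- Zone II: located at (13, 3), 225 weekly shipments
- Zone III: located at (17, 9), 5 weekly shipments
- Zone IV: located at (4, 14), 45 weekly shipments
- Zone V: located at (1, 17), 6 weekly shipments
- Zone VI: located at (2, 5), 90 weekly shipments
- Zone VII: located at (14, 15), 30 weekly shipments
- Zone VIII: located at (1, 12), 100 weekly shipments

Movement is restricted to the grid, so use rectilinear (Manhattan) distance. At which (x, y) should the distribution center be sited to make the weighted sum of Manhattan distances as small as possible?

Manhattan distance separates: Σwᵢ(|x−xᵢ|+|y−yᵢ|) = Σwᵢ|x−xᵢ| + Σwᵢ|y−yᵢ|, so x and y are optimised independently as 1-D weighted medians.
Total weight W = 801; half = 400.5.
x-coordinate, sorted with cumulative weight:
  x=0 (Zone I, w=300) cum 300
  x=1 (Zone V, w=6) cum 306
  x=1 (Zone VIII, w=100) cum 406  ← median
  x=2 (Zone VI, w=90) cum 496
  x=4 (Zone IV, w=45) cum 541
  x=13 (Zone II, w=225) cum 766
  x=14 (Zone VII, w=30) cum 796
  x=17 (Zone III, w=5) cum 801
⇒ x* = 1
y-coordinate, sorted with cumulative weight:
  y=2 (Zone I, w=300) cum 300
  y=3 (Zone II, w=225) cum 525  ← median
  y=5 (Zone VI, w=90) cum 615
  y=9 (Zone III, w=5) cum 620
  y=12 (Zone VIII, w=100) cum 720
  y=14 (Zone IV, w=45) cum 765
  y=15 (Zone VII, w=30) cum 795
  y=17 (Zone V, w=6) cum 801
⇒ y* = 3

(1, 3)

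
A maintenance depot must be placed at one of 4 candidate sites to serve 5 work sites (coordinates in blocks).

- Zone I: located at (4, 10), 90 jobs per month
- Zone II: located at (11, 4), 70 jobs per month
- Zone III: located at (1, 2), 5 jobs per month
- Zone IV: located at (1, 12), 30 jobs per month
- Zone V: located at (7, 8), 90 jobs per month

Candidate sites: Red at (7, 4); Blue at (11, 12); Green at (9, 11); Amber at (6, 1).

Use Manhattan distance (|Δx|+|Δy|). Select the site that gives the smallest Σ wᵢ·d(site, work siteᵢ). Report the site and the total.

Red, total 1910 blocks

Total weighted distance at each candidate:
  Red (7, 4): total = 1910
  Blue (11, 12): total = 2490
  Green (9, 11): total = 1975
  Amber (6, 1): total = 2780
Minimum is at Red with total 1910 blocks.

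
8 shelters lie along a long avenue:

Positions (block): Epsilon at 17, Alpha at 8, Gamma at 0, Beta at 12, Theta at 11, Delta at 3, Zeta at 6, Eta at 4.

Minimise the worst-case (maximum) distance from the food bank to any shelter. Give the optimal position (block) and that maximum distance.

The 1-center on a line is the midpoint of the two extreme points: leftmost at 0, rightmost at 17.
Optimal location = (0 + 17)/2 = 8.5; maximum distance = (17 − 0)/2 = 8.5.

location 8.5, max distance 8.5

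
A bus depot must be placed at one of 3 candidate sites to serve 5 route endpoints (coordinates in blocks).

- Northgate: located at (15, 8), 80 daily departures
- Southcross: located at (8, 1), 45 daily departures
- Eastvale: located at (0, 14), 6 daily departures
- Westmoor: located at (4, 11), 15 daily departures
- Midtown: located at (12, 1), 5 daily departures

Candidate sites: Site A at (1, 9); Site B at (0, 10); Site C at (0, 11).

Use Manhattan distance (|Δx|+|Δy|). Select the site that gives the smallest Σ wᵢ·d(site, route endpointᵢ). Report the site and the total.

Site A, total 2081 blocks

Total weighted distance at each candidate:
  Site A (1, 9): total = 2081
  Site B (0, 10): total = 2329
  Site C (0, 11): total = 2438
Minimum is at Site A with total 2081 blocks.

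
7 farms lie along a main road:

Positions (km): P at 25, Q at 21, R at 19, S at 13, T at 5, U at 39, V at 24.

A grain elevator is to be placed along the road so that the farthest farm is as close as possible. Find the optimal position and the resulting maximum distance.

location 22, max distance 17

The 1-center on a line is the midpoint of the two extreme points: leftmost at 5, rightmost at 39.
Optimal location = (5 + 39)/2 = 22; maximum distance = (39 − 5)/2 = 17.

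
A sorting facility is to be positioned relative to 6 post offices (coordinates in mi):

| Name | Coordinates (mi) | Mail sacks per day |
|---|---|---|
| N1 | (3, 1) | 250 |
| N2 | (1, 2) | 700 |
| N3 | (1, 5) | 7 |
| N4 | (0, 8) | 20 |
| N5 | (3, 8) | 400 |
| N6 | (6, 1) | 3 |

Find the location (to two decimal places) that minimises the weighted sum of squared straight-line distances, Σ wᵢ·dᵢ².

The minimiser of Σwᵢ‖p−pᵢ‖² is the weighted centroid p* = (Σwᵢpᵢ)/(Σwᵢ).
Σwᵢ = 1380.
Σwᵢxᵢ = 250·3 + 700·1 + 7·1 + 20·0 + 400·3 + 3·6 = 2675.
Σwᵢyᵢ = 250·1 + 700·2 + 7·5 + 20·8 + 400·8 + 3·1 = 5048.
x* = 2675/1380 = 1.94, y* = 5048/1380 = 3.66.

(1.94, 3.66)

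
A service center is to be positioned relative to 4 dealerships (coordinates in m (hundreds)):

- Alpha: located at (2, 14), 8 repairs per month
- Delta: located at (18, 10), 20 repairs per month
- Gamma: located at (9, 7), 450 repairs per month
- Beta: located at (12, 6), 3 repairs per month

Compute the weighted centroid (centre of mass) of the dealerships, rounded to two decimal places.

(9.28, 7.23)

The minimiser of Σwᵢ‖p−pᵢ‖² is the weighted centroid p* = (Σwᵢpᵢ)/(Σwᵢ).
Σwᵢ = 481.
Σwᵢxᵢ = 8·2 + 20·18 + 450·9 + 3·12 = 4462.
Σwᵢyᵢ = 8·14 + 20·10 + 450·7 + 3·6 = 3480.
x* = 4462/481 = 9.28, y* = 3480/481 = 7.23.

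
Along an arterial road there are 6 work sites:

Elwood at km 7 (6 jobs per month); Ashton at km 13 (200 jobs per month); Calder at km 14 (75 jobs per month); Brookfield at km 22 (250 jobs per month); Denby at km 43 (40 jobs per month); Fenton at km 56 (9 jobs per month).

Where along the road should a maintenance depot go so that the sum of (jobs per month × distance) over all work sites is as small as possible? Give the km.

x = 22

For a sum of weighted absolute distances on a line, the optimum is the weighted median (not the mean). Total weight W = 580; half-weight = 290.
Sort by position and accumulate weight:
  km 7 (Elwood, w=6) → cum 6
  km 13 (Ashton, w=200) → cum 206
  km 14 (Calder, w=75) → cum 281
  km 22 (Brookfield, w=250) → cum 531  ≥ 290 → median here
  km 43 (Denby, w=40) → cum 571
  km 56 (Fenton, w=9) → cum 580
Optimal location: km 22.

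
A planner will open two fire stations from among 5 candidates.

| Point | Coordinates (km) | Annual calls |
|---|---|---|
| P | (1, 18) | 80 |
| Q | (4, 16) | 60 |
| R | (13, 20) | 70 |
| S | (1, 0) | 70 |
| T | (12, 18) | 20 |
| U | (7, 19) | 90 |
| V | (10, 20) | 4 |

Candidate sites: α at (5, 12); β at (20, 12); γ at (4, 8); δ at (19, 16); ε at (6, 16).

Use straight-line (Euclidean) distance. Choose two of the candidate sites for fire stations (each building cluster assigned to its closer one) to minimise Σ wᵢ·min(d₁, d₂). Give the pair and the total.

Evaluate every pair (each demand assigned to the nearer of the two):
  {γ, ε}: total = 2147.0
  {α, ε}: total = 2434.3
  {δ, ε}: total = 2662.7
  {β, ε}: total = 2722.3
  {α, δ}: total = 3053.0
  {α, γ}: total = 3091.7
  {α, β}: total = 3331.2
  {γ, δ}: total = 3629.2
  {β, γ}: total = 3934.8
  {β, δ}: total = 5724.9
Best pair: {γ, ε} with total 2147.0.

{γ, ε}, total 2147.0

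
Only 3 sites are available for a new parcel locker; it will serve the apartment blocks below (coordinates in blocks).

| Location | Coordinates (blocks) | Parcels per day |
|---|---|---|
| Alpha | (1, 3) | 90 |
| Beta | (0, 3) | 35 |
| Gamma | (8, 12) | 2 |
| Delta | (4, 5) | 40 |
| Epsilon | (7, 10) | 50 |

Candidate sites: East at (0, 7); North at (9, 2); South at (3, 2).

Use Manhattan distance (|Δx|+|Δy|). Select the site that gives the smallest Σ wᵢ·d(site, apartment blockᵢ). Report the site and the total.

South, total 1200 blocks

Total weighted distance at each candidate:
  East (0, 7): total = 1356
  North (9, 2): total = 2002
  South (3, 2): total = 1200
Minimum is at South with total 1200 blocks.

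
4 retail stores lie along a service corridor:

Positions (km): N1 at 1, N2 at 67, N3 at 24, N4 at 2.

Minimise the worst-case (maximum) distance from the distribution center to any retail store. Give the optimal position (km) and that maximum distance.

The 1-center on a line is the midpoint of the two extreme points: leftmost at 1, rightmost at 67.
Optimal location = (1 + 67)/2 = 34; maximum distance = (67 − 1)/2 = 33.

location 34, max distance 33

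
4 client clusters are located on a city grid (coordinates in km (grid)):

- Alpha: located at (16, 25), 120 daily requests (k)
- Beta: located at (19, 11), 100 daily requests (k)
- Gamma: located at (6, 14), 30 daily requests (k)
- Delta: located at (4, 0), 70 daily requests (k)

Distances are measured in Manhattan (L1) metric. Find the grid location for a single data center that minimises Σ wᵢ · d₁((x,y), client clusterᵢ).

Manhattan distance separates: Σwᵢ(|x−xᵢ|+|y−yᵢ|) = Σwᵢ|x−xᵢ| + Σwᵢ|y−yᵢ|, so x and y are optimised independently as 1-D weighted medians.
Total weight W = 320; half = 160.
x-coordinate, sorted with cumulative weight:
  x=4 (Delta, w=70) cum 70
  x=6 (Gamma, w=30) cum 100
  x=16 (Alpha, w=120) cum 220  ← median
  x=19 (Beta, w=100) cum 320
⇒ x* = 16
y-coordinate, sorted with cumulative weight:
  y=0 (Delta, w=70) cum 70
  y=11 (Beta, w=100) cum 170  ← median
  y=14 (Gamma, w=30) cum 200
  y=25 (Alpha, w=120) cum 320
⇒ y* = 11

(16, 11)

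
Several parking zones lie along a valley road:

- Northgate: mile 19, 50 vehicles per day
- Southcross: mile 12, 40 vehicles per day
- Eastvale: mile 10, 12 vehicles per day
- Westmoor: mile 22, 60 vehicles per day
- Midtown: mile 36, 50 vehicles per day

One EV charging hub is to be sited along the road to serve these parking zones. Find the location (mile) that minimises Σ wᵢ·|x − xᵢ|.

x = 22

For a sum of weighted absolute distances on a line, the optimum is the weighted median (not the mean). Total weight W = 212; half-weight = 106.
Sort by position and accumulate weight:
  mile 10 (Eastvale, w=12) → cum 12
  mile 12 (Southcross, w=40) → cum 52
  mile 19 (Northgate, w=50) → cum 102
  mile 22 (Westmoor, w=60) → cum 162  ≥ 106 → median here
  mile 36 (Midtown, w=50) → cum 212
Optimal location: mile 22.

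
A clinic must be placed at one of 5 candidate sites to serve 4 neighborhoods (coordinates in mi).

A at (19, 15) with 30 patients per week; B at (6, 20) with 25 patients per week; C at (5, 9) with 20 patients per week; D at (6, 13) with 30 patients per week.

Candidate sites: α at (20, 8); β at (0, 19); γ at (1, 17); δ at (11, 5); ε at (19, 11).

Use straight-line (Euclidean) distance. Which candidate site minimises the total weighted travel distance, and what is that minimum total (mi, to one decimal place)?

Total weighted distance at each candidate:
  α (20, 8): total = 1419.8
  β (0, 19): total = 1212.7
  γ (1, 17): total = 1060.1
  δ (11, 5): total = 1206.7
  ε (19, 11): total = 1192.7
Minimum is at γ with total 1060.1 mi.

γ, total 1060.1 mi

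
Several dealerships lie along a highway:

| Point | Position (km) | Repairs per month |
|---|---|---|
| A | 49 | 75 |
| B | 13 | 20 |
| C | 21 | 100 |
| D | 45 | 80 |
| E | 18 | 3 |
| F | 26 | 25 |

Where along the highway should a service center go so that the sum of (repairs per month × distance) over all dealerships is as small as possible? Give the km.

For a sum of weighted absolute distances on a line, the optimum is the weighted median (not the mean). Total weight W = 303; half-weight = 151.5.
Sort by position and accumulate weight:
  km 13 (B, w=20) → cum 20
  km 18 (E, w=3) → cum 23
  km 21 (C, w=100) → cum 123
  km 26 (F, w=25) → cum 148
  km 45 (D, w=80) → cum 228  ≥ 151.5 → median here
  km 49 (A, w=75) → cum 303
Optimal location: km 45.

x = 45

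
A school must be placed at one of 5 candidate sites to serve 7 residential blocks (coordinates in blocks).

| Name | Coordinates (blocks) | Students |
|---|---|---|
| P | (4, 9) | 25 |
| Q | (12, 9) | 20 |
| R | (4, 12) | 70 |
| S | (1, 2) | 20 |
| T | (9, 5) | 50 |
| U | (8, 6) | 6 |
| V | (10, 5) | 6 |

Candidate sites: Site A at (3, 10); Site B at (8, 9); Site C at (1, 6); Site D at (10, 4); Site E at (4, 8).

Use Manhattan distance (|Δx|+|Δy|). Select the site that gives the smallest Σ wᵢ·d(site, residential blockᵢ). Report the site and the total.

Site E, total 1155 blocks

Total weighted distance at each candidate:
  Site A (3, 10): total = 1336
  Site B (8, 9): total = 1254
  Site C (1, 6): total = 1692
  Site D (10, 4): total = 1745
  Site E (4, 8): total = 1155
Minimum is at Site E with total 1155 blocks.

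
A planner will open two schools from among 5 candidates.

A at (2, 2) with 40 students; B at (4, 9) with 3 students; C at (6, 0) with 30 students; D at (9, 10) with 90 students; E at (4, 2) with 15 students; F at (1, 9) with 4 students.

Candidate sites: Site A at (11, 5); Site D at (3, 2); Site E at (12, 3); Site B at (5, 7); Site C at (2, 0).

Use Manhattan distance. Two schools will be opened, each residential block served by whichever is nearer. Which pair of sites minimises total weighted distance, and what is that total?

{Site D, Site B}, total 868

Evaluate every pair (each demand assigned to the nearer of the two):
  {Site D, Site B}: total = 868
  {Site A, Site D}: total = 895
  {Site B, Site C}: total = 923
  {Site A, Site C}: total = 963
  {Site D, Site E}: total = 1165
  {Site E, Site C}: total = 1233
  {Site A, Site B}: total = 1313
  {Site E, Site B}: total = 1313
  {Site D, Site C}: total = 1495
  {Site A, Site E}: total = 1564
Best pair: {Site D, Site B} with total 868.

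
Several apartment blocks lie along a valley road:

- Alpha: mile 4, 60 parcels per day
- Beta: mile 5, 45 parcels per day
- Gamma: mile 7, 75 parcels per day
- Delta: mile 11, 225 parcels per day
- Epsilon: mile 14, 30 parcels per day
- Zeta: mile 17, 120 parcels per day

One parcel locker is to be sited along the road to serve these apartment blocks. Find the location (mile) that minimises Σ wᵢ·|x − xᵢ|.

x = 11

For a sum of weighted absolute distances on a line, the optimum is the weighted median (not the mean). Total weight W = 555; half-weight = 277.5.
Sort by position and accumulate weight:
  mile 4 (Alpha, w=60) → cum 60
  mile 5 (Beta, w=45) → cum 105
  mile 7 (Gamma, w=75) → cum 180
  mile 11 (Delta, w=225) → cum 405  ≥ 277.5 → median here
  mile 14 (Epsilon, w=30) → cum 435
  mile 17 (Zeta, w=120) → cum 555
Optimal location: mile 11.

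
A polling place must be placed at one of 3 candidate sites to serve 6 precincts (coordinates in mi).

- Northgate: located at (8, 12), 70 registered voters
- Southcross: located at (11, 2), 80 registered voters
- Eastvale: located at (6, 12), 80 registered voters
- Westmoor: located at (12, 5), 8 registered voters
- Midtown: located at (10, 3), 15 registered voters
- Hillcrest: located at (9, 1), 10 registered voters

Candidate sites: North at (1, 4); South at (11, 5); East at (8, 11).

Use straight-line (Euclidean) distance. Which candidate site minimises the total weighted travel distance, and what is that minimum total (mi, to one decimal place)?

Total weighted distance at each candidate:
  North (1, 4): total = 2624.3
  South (11, 5): total = 1547.6
  East (8, 11): total = 1289.7
Minimum is at East with total 1289.7 mi.

East, total 1289.7 mi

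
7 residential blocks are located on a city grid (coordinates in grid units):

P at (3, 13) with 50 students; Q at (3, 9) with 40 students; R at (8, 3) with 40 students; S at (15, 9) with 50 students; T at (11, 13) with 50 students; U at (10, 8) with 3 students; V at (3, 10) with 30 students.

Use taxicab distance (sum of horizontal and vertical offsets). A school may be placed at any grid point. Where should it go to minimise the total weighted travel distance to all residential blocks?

(8, 9)

Manhattan distance separates: Σwᵢ(|x−xᵢ|+|y−yᵢ|) = Σwᵢ|x−xᵢ| + Σwᵢ|y−yᵢ|, so x and y are optimised independently as 1-D weighted medians.
Total weight W = 263; half = 131.5.
x-coordinate, sorted with cumulative weight:
  x=3 (P, w=50) cum 50
  x=3 (Q, w=40) cum 90
  x=3 (V, w=30) cum 120
  x=8 (R, w=40) cum 160  ← median
  x=10 (U, w=3) cum 163
  x=11 (T, w=50) cum 213
  x=15 (S, w=50) cum 263
⇒ x* = 8
y-coordinate, sorted with cumulative weight:
  y=3 (R, w=40) cum 40
  y=8 (U, w=3) cum 43
  y=9 (Q, w=40) cum 83
  y=9 (S, w=50) cum 133  ← median
  y=10 (V, w=30) cum 163
  y=13 (P, w=50) cum 213
  y=13 (T, w=50) cum 263
⇒ y* = 9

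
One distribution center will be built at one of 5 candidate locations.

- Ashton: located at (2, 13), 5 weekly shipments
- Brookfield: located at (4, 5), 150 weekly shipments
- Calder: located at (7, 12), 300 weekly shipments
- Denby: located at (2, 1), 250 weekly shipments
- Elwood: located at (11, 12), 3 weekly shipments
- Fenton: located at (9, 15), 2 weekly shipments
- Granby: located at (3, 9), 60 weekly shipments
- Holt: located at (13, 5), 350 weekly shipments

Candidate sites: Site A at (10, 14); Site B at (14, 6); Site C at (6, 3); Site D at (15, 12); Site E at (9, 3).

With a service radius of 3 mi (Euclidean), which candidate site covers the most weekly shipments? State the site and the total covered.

Site B, covering 350

Coverage radius r = 3 mi; a point is covered iff (Δx)²+(Δy)² ≤ 3² = 9.
  Site A (10, 14): covers {Elwood, Fenton} → 5
  Site B (14, 6): covers {Holt} → 350
  Site C (6, 3): covers {Brookfield} → 150
  Site D (15, 12): covers {none} → 0
  Site E (9, 3): covers {none} → 0
Maximum coverage at Site B: 350 weekly shipments.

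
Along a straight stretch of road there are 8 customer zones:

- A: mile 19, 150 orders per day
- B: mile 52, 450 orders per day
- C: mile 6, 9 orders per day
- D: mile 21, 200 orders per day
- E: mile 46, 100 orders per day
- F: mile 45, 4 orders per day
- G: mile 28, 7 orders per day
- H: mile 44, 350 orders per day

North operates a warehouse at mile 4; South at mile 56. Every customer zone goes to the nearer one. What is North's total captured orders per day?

The indifferent point is the midpoint (4+56)/2 = 30; customer zones left of it (closer to North at 4) go to North, those right go to South.
  C at 6 (w=9) → North
  A at 19 (w=150) → North
  D at 21 (w=200) → North
  G at 28 (w=7) → North
  H at 44 (w=350) → South
  F at 45 (w=4) → South
  E at 46 (w=100) → South
  B at 52 (w=450) → South
North captures 366; South captures 904.

366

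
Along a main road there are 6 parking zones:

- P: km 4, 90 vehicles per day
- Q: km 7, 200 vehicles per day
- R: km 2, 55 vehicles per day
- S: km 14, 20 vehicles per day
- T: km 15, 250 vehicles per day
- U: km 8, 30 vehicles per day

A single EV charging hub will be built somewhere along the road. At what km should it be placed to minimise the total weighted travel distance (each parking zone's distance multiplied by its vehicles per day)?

For a sum of weighted absolute distances on a line, the optimum is the weighted median (not the mean). Total weight W = 645; half-weight = 322.5.
Sort by position and accumulate weight:
  km 2 (R, w=55) → cum 55
  km 4 (P, w=90) → cum 145
  km 7 (Q, w=200) → cum 345  ≥ 322.5 → median here
  km 8 (U, w=30) → cum 375
  km 14 (S, w=20) → cum 395
  km 15 (T, w=250) → cum 645
Optimal location: km 7.

x = 7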